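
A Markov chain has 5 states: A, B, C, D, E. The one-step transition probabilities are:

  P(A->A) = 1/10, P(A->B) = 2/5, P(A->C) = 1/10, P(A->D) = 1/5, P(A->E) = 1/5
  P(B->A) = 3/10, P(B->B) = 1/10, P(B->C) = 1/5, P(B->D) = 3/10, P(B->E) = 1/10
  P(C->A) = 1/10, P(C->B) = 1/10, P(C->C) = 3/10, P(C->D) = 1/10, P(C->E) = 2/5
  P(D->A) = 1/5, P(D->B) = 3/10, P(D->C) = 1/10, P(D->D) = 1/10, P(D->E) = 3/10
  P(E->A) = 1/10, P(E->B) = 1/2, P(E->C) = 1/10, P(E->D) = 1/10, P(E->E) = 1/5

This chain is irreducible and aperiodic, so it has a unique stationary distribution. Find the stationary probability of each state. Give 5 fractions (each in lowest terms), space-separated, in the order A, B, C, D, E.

The stationary distribution satisfies pi = pi * P, i.e.:
  pi_A = 1/10*pi_A + 3/10*pi_B + 1/10*pi_C + 1/5*pi_D + 1/10*pi_E
  pi_B = 2/5*pi_A + 1/10*pi_B + 1/10*pi_C + 3/10*pi_D + 1/2*pi_E
  pi_C = 1/10*pi_A + 1/5*pi_B + 3/10*pi_C + 1/10*pi_D + 1/10*pi_E
  pi_D = 1/5*pi_A + 3/10*pi_B + 1/10*pi_C + 1/10*pi_D + 1/10*pi_E
  pi_E = 1/5*pi_A + 1/10*pi_B + 2/5*pi_C + 3/10*pi_D + 1/5*pi_E
with normalization: pi_A + pi_B + pi_C + pi_D + pi_E = 1.

Using the first 4 balance equations plus normalization, the linear system A*pi = b is:
  [-9/10, 3/10, 1/10, 1/5, 1/10] . pi = 0
  [2/5, -9/10, 1/10, 3/10, 1/2] . pi = 0
  [1/10, 1/5, -7/10, 1/10, 1/10] . pi = 0
  [1/5, 3/10, 1/10, -9/10, 1/10] . pi = 0
  [1, 1, 1, 1, 1] . pi = 1

Solving yields:
  pi_A = 47/273
  pi_B = 25/91
  pi_C = 29/182
  pi_D = 47/273
  pi_E = 121/546

Verification (pi * P):
  47/273*1/10 + 25/91*3/10 + 29/182*1/10 + 47/273*1/5 + 121/546*1/10 = 47/273 = pi_A  (ok)
  47/273*2/5 + 25/91*1/10 + 29/182*1/10 + 47/273*3/10 + 121/546*1/2 = 25/91 = pi_B  (ok)
  47/273*1/10 + 25/91*1/5 + 29/182*3/10 + 47/273*1/10 + 121/546*1/10 = 29/182 = pi_C  (ok)
  47/273*1/5 + 25/91*3/10 + 29/182*1/10 + 47/273*1/10 + 121/546*1/10 = 47/273 = pi_D  (ok)
  47/273*1/5 + 25/91*1/10 + 29/182*2/5 + 47/273*3/10 + 121/546*1/5 = 121/546 = pi_E  (ok)

Answer: 47/273 25/91 29/182 47/273 121/546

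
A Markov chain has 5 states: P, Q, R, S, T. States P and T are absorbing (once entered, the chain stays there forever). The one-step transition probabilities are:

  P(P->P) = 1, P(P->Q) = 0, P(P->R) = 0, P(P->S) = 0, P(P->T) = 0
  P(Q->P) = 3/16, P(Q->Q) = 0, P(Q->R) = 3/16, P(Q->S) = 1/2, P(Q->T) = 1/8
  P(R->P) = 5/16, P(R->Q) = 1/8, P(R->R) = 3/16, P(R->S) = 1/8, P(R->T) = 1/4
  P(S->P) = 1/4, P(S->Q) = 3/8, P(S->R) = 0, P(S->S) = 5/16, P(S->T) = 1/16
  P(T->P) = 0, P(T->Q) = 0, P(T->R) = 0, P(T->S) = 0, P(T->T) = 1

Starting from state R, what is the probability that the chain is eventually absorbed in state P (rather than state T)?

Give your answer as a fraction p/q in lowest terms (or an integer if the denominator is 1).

Let a_i = P(absorbed in P | start in state i).
Boundary conditions: a_P = 1, a_T = 0.
For each transient state i, a_i = sum_j P(i->j) * a_j:
  a_Q = 3/16*a_P + 0*a_Q + 3/16*a_R + 1/2*a_S + 1/8*a_T
  a_R = 5/16*a_P + 1/8*a_Q + 3/16*a_R + 1/8*a_S + 1/4*a_T
  a_S = 1/4*a_P + 3/8*a_Q + 0*a_R + 5/16*a_S + 1/16*a_T

Substituting a_P = 1 and a_T = 0, rearrange to (I - Q) a = r where r[i] = P(i -> P):
  [1, -3/16, -1/2] . (a_Q, a_R, a_S) = 3/16
  [-1/8, 13/16, -1/8] . (a_Q, a_R, a_S) = 5/16
  [-3/8, 0, 11/16] . (a_Q, a_R, a_S) = 1/4

Solving yields:
  a_Q = 47/71
  a_R = 467/781
  a_S = 566/781

Starting state is R, so the absorption probability is a_R = 467/781.

Answer: 467/781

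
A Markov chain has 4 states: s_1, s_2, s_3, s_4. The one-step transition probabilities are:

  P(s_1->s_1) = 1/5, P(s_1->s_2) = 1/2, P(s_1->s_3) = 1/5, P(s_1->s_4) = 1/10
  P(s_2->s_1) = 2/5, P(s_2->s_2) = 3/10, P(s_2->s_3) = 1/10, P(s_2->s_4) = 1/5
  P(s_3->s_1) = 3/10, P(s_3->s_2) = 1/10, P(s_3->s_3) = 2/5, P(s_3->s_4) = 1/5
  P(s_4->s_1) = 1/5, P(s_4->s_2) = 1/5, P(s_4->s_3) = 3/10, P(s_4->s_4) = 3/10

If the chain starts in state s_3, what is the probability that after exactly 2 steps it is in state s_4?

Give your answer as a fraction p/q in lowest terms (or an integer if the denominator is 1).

Answer: 19/100

Derivation:
Computing P^2 by repeated multiplication:
P^1 =
  s_1: [1/5, 1/2, 1/5, 1/10]
  s_2: [2/5, 3/10, 1/10, 1/5]
  s_3: [3/10, 1/10, 2/5, 1/5]
  s_4: [1/5, 1/5, 3/10, 3/10]
P^2 =
  s_1: [8/25, 29/100, 1/5, 19/100]
  s_2: [27/100, 17/50, 21/100, 9/50]
  s_3: [13/50, 13/50, 29/100, 19/100]
  s_4: [27/100, 1/4, 27/100, 21/100]

(P^2)[s_3 -> s_4] = 19/100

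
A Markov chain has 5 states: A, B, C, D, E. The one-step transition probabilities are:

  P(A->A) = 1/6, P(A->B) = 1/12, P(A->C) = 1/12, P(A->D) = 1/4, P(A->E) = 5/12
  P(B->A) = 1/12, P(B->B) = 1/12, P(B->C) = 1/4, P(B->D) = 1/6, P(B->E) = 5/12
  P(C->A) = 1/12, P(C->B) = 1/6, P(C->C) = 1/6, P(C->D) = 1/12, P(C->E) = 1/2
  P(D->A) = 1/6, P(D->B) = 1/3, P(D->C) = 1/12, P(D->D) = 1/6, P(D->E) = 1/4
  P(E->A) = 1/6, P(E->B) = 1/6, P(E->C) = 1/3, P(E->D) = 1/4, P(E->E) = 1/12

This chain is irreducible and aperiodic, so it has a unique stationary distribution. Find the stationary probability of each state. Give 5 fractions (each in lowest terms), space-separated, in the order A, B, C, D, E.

Answer: 3663/27077 4659/27077 5539/27077 5038/27077 8178/27077

Derivation:
The stationary distribution satisfies pi = pi * P, i.e.:
  pi_A = 1/6*pi_A + 1/12*pi_B + 1/12*pi_C + 1/6*pi_D + 1/6*pi_E
  pi_B = 1/12*pi_A + 1/12*pi_B + 1/6*pi_C + 1/3*pi_D + 1/6*pi_E
  pi_C = 1/12*pi_A + 1/4*pi_B + 1/6*pi_C + 1/12*pi_D + 1/3*pi_E
  pi_D = 1/4*pi_A + 1/6*pi_B + 1/12*pi_C + 1/6*pi_D + 1/4*pi_E
  pi_E = 5/12*pi_A + 5/12*pi_B + 1/2*pi_C + 1/4*pi_D + 1/12*pi_E
with normalization: pi_A + pi_B + pi_C + pi_D + pi_E = 1.

Using the first 4 balance equations plus normalization, the linear system A*pi = b is:
  [-5/6, 1/12, 1/12, 1/6, 1/6] . pi = 0
  [1/12, -11/12, 1/6, 1/3, 1/6] . pi = 0
  [1/12, 1/4, -5/6, 1/12, 1/3] . pi = 0
  [1/4, 1/6, 1/12, -5/6, 1/4] . pi = 0
  [1, 1, 1, 1, 1] . pi = 1

Solving yields:
  pi_A = 3663/27077
  pi_B = 4659/27077
  pi_C = 5539/27077
  pi_D = 5038/27077
  pi_E = 8178/27077

Verification (pi * P):
  3663/27077*1/6 + 4659/27077*1/12 + 5539/27077*1/12 + 5038/27077*1/6 + 8178/27077*1/6 = 3663/27077 = pi_A  (ok)
  3663/27077*1/12 + 4659/27077*1/12 + 5539/27077*1/6 + 5038/27077*1/3 + 8178/27077*1/6 = 4659/27077 = pi_B  (ok)
  3663/27077*1/12 + 4659/27077*1/4 + 5539/27077*1/6 + 5038/27077*1/12 + 8178/27077*1/3 = 5539/27077 = pi_C  (ok)
  3663/27077*1/4 + 4659/27077*1/6 + 5539/27077*1/12 + 5038/27077*1/6 + 8178/27077*1/4 = 5038/27077 = pi_D  (ok)
  3663/27077*5/12 + 4659/27077*5/12 + 5539/27077*1/2 + 5038/27077*1/4 + 8178/27077*1/12 = 8178/27077 = pi_E  (ok)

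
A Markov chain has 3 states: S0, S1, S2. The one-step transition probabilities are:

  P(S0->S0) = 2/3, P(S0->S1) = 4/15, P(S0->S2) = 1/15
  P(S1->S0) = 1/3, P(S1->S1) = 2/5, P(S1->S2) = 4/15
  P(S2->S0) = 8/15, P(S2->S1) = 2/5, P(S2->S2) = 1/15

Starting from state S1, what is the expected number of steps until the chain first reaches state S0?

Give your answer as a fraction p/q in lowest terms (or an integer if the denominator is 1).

Let h_i = expected steps to first reach S0 from state i.
Boundary: h_S0 = 0.
First-step equations for the other states:
  h_S1 = 1 + 1/3*h_S0 + 2/5*h_S1 + 4/15*h_S2
  h_S2 = 1 + 8/15*h_S0 + 2/5*h_S1 + 1/15*h_S2

Substituting h_S0 = 0 and rearranging gives the linear system (I - Q) h = 1:
  [3/5, -4/15] . (h_S1, h_S2) = 1
  [-2/5, 14/15] . (h_S1, h_S2) = 1

Solving yields:
  h_S1 = 45/17
  h_S2 = 75/34

Starting state is S1, so the expected hitting time is h_S1 = 45/17.

Answer: 45/17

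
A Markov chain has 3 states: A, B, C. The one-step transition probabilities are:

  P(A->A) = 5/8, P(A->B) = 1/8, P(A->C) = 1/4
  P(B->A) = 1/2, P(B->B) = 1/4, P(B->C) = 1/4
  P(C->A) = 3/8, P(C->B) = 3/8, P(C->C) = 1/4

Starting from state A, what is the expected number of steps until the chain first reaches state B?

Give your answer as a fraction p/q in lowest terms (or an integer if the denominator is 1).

Answer: 16/3

Derivation:
Let h_i = expected steps to first reach B from state i.
Boundary: h_B = 0.
First-step equations for the other states:
  h_A = 1 + 5/8*h_A + 1/8*h_B + 1/4*h_C
  h_C = 1 + 3/8*h_A + 3/8*h_B + 1/4*h_C

Substituting h_B = 0 and rearranging gives the linear system (I - Q) h = 1:
  [3/8, -1/4] . (h_A, h_C) = 1
  [-3/8, 3/4] . (h_A, h_C) = 1

Solving yields:
  h_A = 16/3
  h_C = 4

Starting state is A, so the expected hitting time is h_A = 16/3.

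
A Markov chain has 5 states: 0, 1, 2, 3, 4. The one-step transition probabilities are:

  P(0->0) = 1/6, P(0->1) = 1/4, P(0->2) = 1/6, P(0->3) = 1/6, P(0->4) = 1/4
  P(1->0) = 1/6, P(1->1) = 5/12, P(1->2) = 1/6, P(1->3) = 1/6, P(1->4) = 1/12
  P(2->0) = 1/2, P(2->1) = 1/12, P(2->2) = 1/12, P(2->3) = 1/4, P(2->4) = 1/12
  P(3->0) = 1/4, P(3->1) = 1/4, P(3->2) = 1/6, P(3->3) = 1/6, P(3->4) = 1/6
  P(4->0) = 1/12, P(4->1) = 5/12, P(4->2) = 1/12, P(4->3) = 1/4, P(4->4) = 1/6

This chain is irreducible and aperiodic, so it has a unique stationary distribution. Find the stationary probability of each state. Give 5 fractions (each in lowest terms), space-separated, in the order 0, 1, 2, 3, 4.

The stationary distribution satisfies pi = pi * P, i.e.:
  pi_0 = 1/6*pi_0 + 1/6*pi_1 + 1/2*pi_2 + 1/4*pi_3 + 1/12*pi_4
  pi_1 = 1/4*pi_0 + 5/12*pi_1 + 1/12*pi_2 + 1/4*pi_3 + 5/12*pi_4
  pi_2 = 1/6*pi_0 + 1/6*pi_1 + 1/12*pi_2 + 1/6*pi_3 + 1/12*pi_4
  pi_3 = 1/6*pi_0 + 1/6*pi_1 + 1/4*pi_2 + 1/6*pi_3 + 1/4*pi_4
  pi_4 = 1/4*pi_0 + 1/12*pi_1 + 1/12*pi_2 + 1/6*pi_3 + 1/6*pi_4
with normalization: pi_0 + pi_1 + pi_2 + pi_3 + pi_4 = 1.

Using the first 4 balance equations plus normalization, the linear system A*pi = b is:
  [-5/6, 1/6, 1/2, 1/4, 1/12] . pi = 0
  [1/4, -7/12, 1/12, 1/4, 5/12] . pi = 0
  [1/6, 1/6, -11/12, 1/6, 1/12] . pi = 0
  [1/6, 1/6, 1/4, -5/6, 1/4] . pi = 0
  [1, 1, 1, 1, 1] . pi = 1

Solving yields:
  pi_0 = 27/124
  pi_1 = 28/93
  pi_2 = 53/372
  pi_3 = 71/372
  pi_4 = 55/372

Verification (pi * P):
  27/124*1/6 + 28/93*1/6 + 53/372*1/2 + 71/372*1/4 + 55/372*1/12 = 27/124 = pi_0  (ok)
  27/124*1/4 + 28/93*5/12 + 53/372*1/12 + 71/372*1/4 + 55/372*5/12 = 28/93 = pi_1  (ok)
  27/124*1/6 + 28/93*1/6 + 53/372*1/12 + 71/372*1/6 + 55/372*1/12 = 53/372 = pi_2  (ok)
  27/124*1/6 + 28/93*1/6 + 53/372*1/4 + 71/372*1/6 + 55/372*1/4 = 71/372 = pi_3  (ok)
  27/124*1/4 + 28/93*1/12 + 53/372*1/12 + 71/372*1/6 + 55/372*1/6 = 55/372 = pi_4  (ok)

Answer: 27/124 28/93 53/372 71/372 55/372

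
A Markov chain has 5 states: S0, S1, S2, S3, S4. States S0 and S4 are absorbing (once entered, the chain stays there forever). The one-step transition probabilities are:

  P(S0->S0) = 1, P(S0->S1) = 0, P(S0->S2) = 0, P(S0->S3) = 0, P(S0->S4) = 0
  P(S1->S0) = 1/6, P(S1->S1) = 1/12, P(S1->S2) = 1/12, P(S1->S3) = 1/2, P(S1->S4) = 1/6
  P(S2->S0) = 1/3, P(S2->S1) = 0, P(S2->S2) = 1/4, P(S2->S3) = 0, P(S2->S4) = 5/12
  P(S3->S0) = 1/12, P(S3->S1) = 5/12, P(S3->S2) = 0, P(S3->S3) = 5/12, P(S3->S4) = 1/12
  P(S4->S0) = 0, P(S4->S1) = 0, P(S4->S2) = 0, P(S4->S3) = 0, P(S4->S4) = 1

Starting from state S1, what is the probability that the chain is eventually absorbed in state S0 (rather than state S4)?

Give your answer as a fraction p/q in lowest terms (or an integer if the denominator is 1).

Let a_i = P(absorbed in S0 | start in state i).
Boundary conditions: a_S0 = 1, a_S4 = 0.
For each transient state i, a_i = sum_j P(i->j) * a_j:
  a_S1 = 1/6*a_S0 + 1/12*a_S1 + 1/12*a_S2 + 1/2*a_S3 + 1/6*a_S4
  a_S2 = 1/3*a_S0 + 0*a_S1 + 1/4*a_S2 + 0*a_S3 + 5/12*a_S4
  a_S3 = 1/12*a_S0 + 5/12*a_S1 + 0*a_S2 + 5/12*a_S3 + 1/12*a_S4

Substituting a_S0 = 1 and a_S4 = 0, rearrange to (I - Q) a = r where r[i] = P(i -> S0):
  [11/12, -1/12, -1/2] . (a_S1, a_S2, a_S3) = 1/6
  [0, 3/4, 0] . (a_S1, a_S2, a_S3) = 1/3
  [-5/12, 0, 7/12] . (a_S1, a_S2, a_S3) = 1/12

Solving yields:
  a_S1 = 208/423
  a_S2 = 4/9
  a_S3 = 209/423

Starting state is S1, so the absorption probability is a_S1 = 208/423.

Answer: 208/423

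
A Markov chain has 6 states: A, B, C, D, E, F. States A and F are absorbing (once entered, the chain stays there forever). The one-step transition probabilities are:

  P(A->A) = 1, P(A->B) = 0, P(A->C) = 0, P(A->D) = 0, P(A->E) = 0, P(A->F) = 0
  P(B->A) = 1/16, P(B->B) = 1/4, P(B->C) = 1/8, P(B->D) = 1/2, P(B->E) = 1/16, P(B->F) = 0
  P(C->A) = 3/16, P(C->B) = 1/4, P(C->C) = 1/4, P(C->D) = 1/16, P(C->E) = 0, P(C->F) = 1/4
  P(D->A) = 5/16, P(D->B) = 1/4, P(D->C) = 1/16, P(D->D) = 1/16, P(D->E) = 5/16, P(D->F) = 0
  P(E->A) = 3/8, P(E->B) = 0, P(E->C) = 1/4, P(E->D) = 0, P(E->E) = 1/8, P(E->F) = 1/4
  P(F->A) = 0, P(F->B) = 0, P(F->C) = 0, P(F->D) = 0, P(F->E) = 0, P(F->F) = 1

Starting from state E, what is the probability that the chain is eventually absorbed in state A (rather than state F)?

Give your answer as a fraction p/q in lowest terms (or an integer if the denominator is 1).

Answer: 1567/2665

Derivation:
Let a_i = P(absorbed in A | start in state i).
Boundary conditions: a_A = 1, a_F = 0.
For each transient state i, a_i = sum_j P(i->j) * a_j:
  a_B = 1/16*a_A + 1/4*a_B + 1/8*a_C + 1/2*a_D + 1/16*a_E + 0*a_F
  a_C = 3/16*a_A + 1/4*a_B + 1/4*a_C + 1/16*a_D + 0*a_E + 1/4*a_F
  a_D = 5/16*a_A + 1/4*a_B + 1/16*a_C + 1/16*a_D + 5/16*a_E + 0*a_F
  a_E = 3/8*a_A + 0*a_B + 1/4*a_C + 0*a_D + 1/8*a_E + 1/4*a_F

Substituting a_A = 1 and a_F = 0, rearrange to (I - Q) a = r where r[i] = P(i -> A):
  [3/4, -1/8, -1/2, -1/16] . (a_B, a_C, a_D, a_E) = 1/16
  [-1/4, 3/4, -1/16, 0] . (a_B, a_C, a_D, a_E) = 3/16
  [-1/4, -1/16, 15/16, -5/16] . (a_B, a_C, a_D, a_E) = 5/16
  [0, -1/4, 0, 7/8] . (a_B, a_C, a_D, a_E) = 3/8

Solving yields:
  a_B = 3909/5330
  a_C = 1487/2665
  a_D = 2031/2665
  a_E = 1567/2665

Starting state is E, so the absorption probability is a_E = 1567/2665.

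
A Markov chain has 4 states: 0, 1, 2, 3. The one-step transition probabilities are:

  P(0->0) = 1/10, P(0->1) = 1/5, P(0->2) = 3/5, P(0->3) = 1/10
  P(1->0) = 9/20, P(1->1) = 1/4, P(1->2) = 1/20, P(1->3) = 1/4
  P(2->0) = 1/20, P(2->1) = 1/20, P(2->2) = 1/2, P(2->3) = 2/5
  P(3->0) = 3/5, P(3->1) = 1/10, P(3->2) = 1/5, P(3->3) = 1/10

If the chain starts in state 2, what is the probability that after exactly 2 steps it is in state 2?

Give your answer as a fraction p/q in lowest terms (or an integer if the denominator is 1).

Computing P^2 by repeated multiplication:
P^1 =
  0: [1/10, 1/5, 3/5, 1/10]
  1: [9/20, 1/4, 1/20, 1/4]
  2: [1/20, 1/20, 1/2, 2/5]
  3: [3/5, 1/10, 1/5, 1/10]
P^2 =
  0: [19/100, 11/100, 39/100, 31/100]
  1: [31/100, 9/50, 143/400, 61/400]
  2: [117/400, 7/80, 29/80, 103/400]
  3: [7/40, 33/200, 97/200, 7/40]

(P^2)[2 -> 2] = 29/80

Answer: 29/80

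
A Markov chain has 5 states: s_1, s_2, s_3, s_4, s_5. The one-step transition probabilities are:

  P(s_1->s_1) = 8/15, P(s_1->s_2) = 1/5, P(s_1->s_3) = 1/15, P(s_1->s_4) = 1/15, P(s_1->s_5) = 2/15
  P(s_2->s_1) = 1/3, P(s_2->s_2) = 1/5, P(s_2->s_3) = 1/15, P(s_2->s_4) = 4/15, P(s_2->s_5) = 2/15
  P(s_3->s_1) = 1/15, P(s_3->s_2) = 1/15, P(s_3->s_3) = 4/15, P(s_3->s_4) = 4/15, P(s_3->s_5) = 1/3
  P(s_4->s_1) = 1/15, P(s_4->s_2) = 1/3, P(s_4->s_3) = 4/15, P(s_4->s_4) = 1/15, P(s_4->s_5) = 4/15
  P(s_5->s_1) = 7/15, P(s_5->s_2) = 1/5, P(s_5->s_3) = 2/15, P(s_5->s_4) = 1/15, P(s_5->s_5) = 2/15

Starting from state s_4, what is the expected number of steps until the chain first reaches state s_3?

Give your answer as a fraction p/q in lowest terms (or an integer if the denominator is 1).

Answer: 4300/539

Derivation:
Let h_i = expected steps to first reach s_3 from state i.
Boundary: h_s_3 = 0.
First-step equations for the other states:
  h_s_1 = 1 + 8/15*h_s_1 + 1/5*h_s_2 + 1/15*h_s_3 + 1/15*h_s_4 + 2/15*h_s_5
  h_s_2 = 1 + 1/3*h_s_1 + 1/5*h_s_2 + 1/15*h_s_3 + 4/15*h_s_4 + 2/15*h_s_5
  h_s_4 = 1 + 1/15*h_s_1 + 1/3*h_s_2 + 4/15*h_s_3 + 1/15*h_s_4 + 4/15*h_s_5
  h_s_5 = 1 + 7/15*h_s_1 + 1/5*h_s_2 + 2/15*h_s_3 + 1/15*h_s_4 + 2/15*h_s_5

Substituting h_s_3 = 0 and rearranging gives the linear system (I - Q) h = 1:
  [7/15, -1/5, -1/15, -2/15] . (h_s_1, h_s_2, h_s_4, h_s_5) = 1
  [-1/3, 4/5, -4/15, -2/15] . (h_s_1, h_s_2, h_s_4, h_s_5) = 1
  [-1/15, -1/3, 14/15, -4/15] . (h_s_1, h_s_2, h_s_4, h_s_5) = 1
  [-7/15, -1/5, -1/15, 13/15] . (h_s_1, h_s_2, h_s_4, h_s_5) = 1

Solving yields:
  h_s_1 = 5475/539
  h_s_2 = 5240/539
  h_s_4 = 4300/539
  h_s_5 = 730/77

Starting state is s_4, so the expected hitting time is h_s_4 = 4300/539.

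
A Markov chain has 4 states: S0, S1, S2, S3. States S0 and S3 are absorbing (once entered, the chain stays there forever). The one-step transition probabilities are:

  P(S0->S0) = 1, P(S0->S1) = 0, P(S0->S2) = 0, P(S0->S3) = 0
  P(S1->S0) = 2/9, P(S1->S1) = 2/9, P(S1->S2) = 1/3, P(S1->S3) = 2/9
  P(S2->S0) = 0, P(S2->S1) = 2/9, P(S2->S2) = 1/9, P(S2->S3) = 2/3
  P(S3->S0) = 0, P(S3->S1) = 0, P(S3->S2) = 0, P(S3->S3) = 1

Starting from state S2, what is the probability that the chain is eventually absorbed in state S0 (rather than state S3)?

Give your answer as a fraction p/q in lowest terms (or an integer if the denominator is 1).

Let a_i = P(absorbed in S0 | start in state i).
Boundary conditions: a_S0 = 1, a_S3 = 0.
For each transient state i, a_i = sum_j P(i->j) * a_j:
  a_S1 = 2/9*a_S0 + 2/9*a_S1 + 1/3*a_S2 + 2/9*a_S3
  a_S2 = 0*a_S0 + 2/9*a_S1 + 1/9*a_S2 + 2/3*a_S3

Substituting a_S0 = 1 and a_S3 = 0, rearrange to (I - Q) a = r where r[i] = P(i -> S0):
  [7/9, -1/3] . (a_S1, a_S2) = 2/9
  [-2/9, 8/9] . (a_S1, a_S2) = 0

Solving yields:
  a_S1 = 8/25
  a_S2 = 2/25

Starting state is S2, so the absorption probability is a_S2 = 2/25.

Answer: 2/25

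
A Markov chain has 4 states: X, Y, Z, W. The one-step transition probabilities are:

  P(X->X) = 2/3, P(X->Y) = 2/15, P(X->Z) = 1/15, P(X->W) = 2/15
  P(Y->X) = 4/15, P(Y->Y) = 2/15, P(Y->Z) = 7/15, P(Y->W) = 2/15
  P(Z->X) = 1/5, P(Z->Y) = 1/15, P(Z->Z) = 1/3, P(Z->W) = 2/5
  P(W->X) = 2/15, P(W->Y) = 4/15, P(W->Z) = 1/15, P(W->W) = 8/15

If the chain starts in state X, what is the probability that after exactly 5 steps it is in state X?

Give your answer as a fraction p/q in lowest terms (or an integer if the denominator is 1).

Computing P^5 by repeated multiplication:
P^1 =
  X: [2/3, 2/15, 1/15, 2/15]
  Y: [4/15, 2/15, 7/15, 2/15]
  Z: [1/5, 1/15, 1/3, 2/5]
  W: [2/15, 4/15, 1/15, 8/15]
P^2 =
  X: [23/45, 11/75, 31/225, 46/225]
  Y: [73/225, 3/25, 11/45, 14/45]
  Z: [61/225, 37/225, 41/225, 86/225]
  W: [11/45, 1/5, 43/225, 82/225]
P^3 =
  X: [163/375, 511/3375, 547/3375, 34/135]
  Y: [127/375, 107/675, 607/3375, 218/675]
  Z: [39/125, 581/3375, 611/3375, 226/675]
  W: [341/1125, 571/3375, 667/3375, 1114/3375]
P^4 =
  X: [1337/3375, 7903/50625, 8629/50625, 14038/50625]
  Y: [5857/16875, 8323/50625, 9013/50625, 15718/50625]
  Z: [1883/5625, 8399/50625, 1861/10125, 15974/50625]
  W: [5581/16875, 8311/50625, 9469/50625, 16102/50625]
P^5 =
  X: [763/2025, 120697/759375, 132559/759375, 219994/759375]
  Y: [89159/253125, 123673/759375, 27323/151875, 46322/151875]
  Z: [87643/253125, 123893/759375, 138239/759375, 234314/759375]
  W: [17419/50625, 24797/151875, 138367/759375, 235738/759375]

(P^5)[X -> X] = 763/2025

Answer: 763/2025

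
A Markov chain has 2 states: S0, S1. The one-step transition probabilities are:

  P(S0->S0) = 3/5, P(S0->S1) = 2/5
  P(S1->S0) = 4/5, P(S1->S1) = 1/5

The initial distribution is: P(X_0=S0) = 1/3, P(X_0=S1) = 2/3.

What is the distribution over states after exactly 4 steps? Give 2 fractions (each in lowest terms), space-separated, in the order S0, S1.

Answer: 1249/1875 626/1875

Derivation:
Propagating the distribution step by step (d_{t+1} = d_t * P):
d_0 = (S0=1/3, S1=2/3)
  d_1[S0] = 1/3*3/5 + 2/3*4/5 = 11/15
  d_1[S1] = 1/3*2/5 + 2/3*1/5 = 4/15
d_1 = (S0=11/15, S1=4/15)
  d_2[S0] = 11/15*3/5 + 4/15*4/5 = 49/75
  d_2[S1] = 11/15*2/5 + 4/15*1/5 = 26/75
d_2 = (S0=49/75, S1=26/75)
  d_3[S0] = 49/75*3/5 + 26/75*4/5 = 251/375
  d_3[S1] = 49/75*2/5 + 26/75*1/5 = 124/375
d_3 = (S0=251/375, S1=124/375)
  d_4[S0] = 251/375*3/5 + 124/375*4/5 = 1249/1875
  d_4[S1] = 251/375*2/5 + 124/375*1/5 = 626/1875
d_4 = (S0=1249/1875, S1=626/1875)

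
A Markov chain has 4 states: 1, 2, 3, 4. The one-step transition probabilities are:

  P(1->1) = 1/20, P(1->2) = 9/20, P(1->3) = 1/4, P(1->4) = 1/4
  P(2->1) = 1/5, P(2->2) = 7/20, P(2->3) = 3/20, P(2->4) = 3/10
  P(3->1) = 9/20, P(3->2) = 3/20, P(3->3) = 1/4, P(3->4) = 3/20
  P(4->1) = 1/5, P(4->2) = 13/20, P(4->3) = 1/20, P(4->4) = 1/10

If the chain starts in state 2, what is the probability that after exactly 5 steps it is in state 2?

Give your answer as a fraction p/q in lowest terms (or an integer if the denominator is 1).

Computing P^5 by repeated multiplication:
P^1 =
  1: [1/20, 9/20, 1/4, 1/4]
  2: [1/5, 7/20, 3/20, 3/10]
  3: [9/20, 3/20, 1/4, 3/20]
  4: [1/5, 13/20, 1/20, 1/10]
P^2 =
  1: [51/200, 19/50, 31/200, 21/100]
  2: [83/400, 43/100, 31/200, 83/400]
  3: [39/200, 39/100, 41/200, 21/100]
  4: [73/400, 39/100, 33/200, 21/80]
P^3 =
  1: [401/2000, 163/400, 17/100, 111/500]
  2: [1661/8000, 201/500, 331/2000, 1799/8000]
  3: [111/500, 783/2000, 169/1000, 87/400]
  4: [1711/8000, 207/500, 317/2000, 1709/8000]
P^4 =
  1: [8497/40000, 8053/20000, 3297/20000, 8803/40000]
  2: [33637/160000, 3241/8000, 6593/40000, 35171/160000]
  3: [4179/20000, 8073/20000, 3347/20000, 4401/20000]
  4: [33207/160000, 16151/40000, 1327/8000, 35649/160000]
P^5 =
  1: [167479/800000, 80859/200000, 4143/25000, 176509/800000]
  2: [670949/3200000, 323203/800000, 132419/800000, 706563/3200000]
  3: [42099/200000, 5043/12500, 53/320, 5511/25000]
  4: [673079/3200000, 323537/800000, 132049/800000, 704577/3200000]

(P^5)[2 -> 2] = 323203/800000

Answer: 323203/800000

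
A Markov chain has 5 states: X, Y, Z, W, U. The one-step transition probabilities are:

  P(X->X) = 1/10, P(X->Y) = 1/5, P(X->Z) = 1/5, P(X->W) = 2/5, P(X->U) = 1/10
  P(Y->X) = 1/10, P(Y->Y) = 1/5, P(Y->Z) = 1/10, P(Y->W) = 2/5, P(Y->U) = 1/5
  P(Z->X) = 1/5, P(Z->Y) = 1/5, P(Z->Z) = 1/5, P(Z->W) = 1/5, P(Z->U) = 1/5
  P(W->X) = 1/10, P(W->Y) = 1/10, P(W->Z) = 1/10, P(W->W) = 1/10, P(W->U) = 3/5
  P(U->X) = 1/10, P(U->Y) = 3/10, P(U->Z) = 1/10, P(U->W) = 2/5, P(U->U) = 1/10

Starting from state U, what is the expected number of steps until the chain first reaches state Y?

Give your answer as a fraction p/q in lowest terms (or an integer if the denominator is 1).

Answer: 1157/253

Derivation:
Let h_i = expected steps to first reach Y from state i.
Boundary: h_Y = 0.
First-step equations for the other states:
  h_X = 1 + 1/10*h_X + 1/5*h_Y + 1/5*h_Z + 2/5*h_W + 1/10*h_U
  h_Z = 1 + 1/5*h_X + 1/5*h_Y + 1/5*h_Z + 1/5*h_W + 1/5*h_U
  h_W = 1 + 1/10*h_X + 1/10*h_Y + 1/10*h_Z + 1/10*h_W + 3/5*h_U
  h_U = 1 + 1/10*h_X + 3/10*h_Y + 1/10*h_Z + 2/5*h_W + 1/10*h_U

Substituting h_Y = 0 and rearranging gives the linear system (I - Q) h = 1:
  [9/10, -1/5, -2/5, -1/10] . (h_X, h_Z, h_W, h_U) = 1
  [-1/5, 4/5, -1/5, -1/5] . (h_X, h_Z, h_W, h_U) = 1
  [-1/10, -1/10, 9/10, -3/5] . (h_X, h_Z, h_W, h_U) = 1
  [-1/10, -1/10, -2/5, 9/10] . (h_X, h_Z, h_W, h_U) = 1

Solving yields:
  h_X = 1283/253
  h_Z = 1260/253
  h_W = 1335/253
  h_U = 1157/253

Starting state is U, so the expected hitting time is h_U = 1157/253.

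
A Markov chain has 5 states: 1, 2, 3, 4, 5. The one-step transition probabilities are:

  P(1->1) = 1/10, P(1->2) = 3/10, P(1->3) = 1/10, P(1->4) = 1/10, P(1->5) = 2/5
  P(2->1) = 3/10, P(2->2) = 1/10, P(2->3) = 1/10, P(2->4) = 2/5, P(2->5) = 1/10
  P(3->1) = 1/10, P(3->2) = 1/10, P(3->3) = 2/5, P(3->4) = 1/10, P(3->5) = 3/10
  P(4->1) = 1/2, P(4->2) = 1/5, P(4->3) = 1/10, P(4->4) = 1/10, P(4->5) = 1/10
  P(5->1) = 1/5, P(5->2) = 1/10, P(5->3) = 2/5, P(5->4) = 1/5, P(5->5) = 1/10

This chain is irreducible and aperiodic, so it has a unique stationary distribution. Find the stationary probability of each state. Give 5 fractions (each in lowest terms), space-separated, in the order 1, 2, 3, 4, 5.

The stationary distribution satisfies pi = pi * P, i.e.:
  pi_1 = 1/10*pi_1 + 3/10*pi_2 + 1/10*pi_3 + 1/2*pi_4 + 1/5*pi_5
  pi_2 = 3/10*pi_1 + 1/10*pi_2 + 1/10*pi_3 + 1/5*pi_4 + 1/10*pi_5
  pi_3 = 1/10*pi_1 + 1/10*pi_2 + 2/5*pi_3 + 1/10*pi_4 + 2/5*pi_5
  pi_4 = 1/10*pi_1 + 2/5*pi_2 + 1/10*pi_3 + 1/10*pi_4 + 1/5*pi_5
  pi_5 = 2/5*pi_1 + 1/10*pi_2 + 3/10*pi_3 + 1/10*pi_4 + 1/10*pi_5
with normalization: pi_1 + pi_2 + pi_3 + pi_4 + pi_5 = 1.

Using the first 4 balance equations plus normalization, the linear system A*pi = b is:
  [-9/10, 3/10, 1/10, 1/2, 1/5] . pi = 0
  [3/10, -9/10, 1/10, 1/5, 1/10] . pi = 0
  [1/10, 1/10, -3/5, 1/10, 2/5] . pi = 0
  [1/10, 2/5, 1/10, -9/10, 1/5] . pi = 0
  [1, 1, 1, 1, 1] . pi = 1

Solving yields:
  pi_1 = 813/3671
  pi_2 = 592/3671
  pi_3 = 860/3671
  pi_4 = 623/3671
  pi_5 = 783/3671

Verification (pi * P):
  813/3671*1/10 + 592/3671*3/10 + 860/3671*1/10 + 623/3671*1/2 + 783/3671*1/5 = 813/3671 = pi_1  (ok)
  813/3671*3/10 + 592/3671*1/10 + 860/3671*1/10 + 623/3671*1/5 + 783/3671*1/10 = 592/3671 = pi_2  (ok)
  813/3671*1/10 + 592/3671*1/10 + 860/3671*2/5 + 623/3671*1/10 + 783/3671*2/5 = 860/3671 = pi_3  (ok)
  813/3671*1/10 + 592/3671*2/5 + 860/3671*1/10 + 623/3671*1/10 + 783/3671*1/5 = 623/3671 = pi_4  (ok)
  813/3671*2/5 + 592/3671*1/10 + 860/3671*3/10 + 623/3671*1/10 + 783/3671*1/10 = 783/3671 = pi_5  (ok)

Answer: 813/3671 592/3671 860/3671 623/3671 783/3671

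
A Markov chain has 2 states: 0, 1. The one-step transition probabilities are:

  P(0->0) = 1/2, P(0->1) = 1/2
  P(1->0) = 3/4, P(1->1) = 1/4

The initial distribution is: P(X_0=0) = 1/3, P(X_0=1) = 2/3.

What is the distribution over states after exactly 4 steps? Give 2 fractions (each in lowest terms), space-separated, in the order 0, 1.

Answer: 115/192 77/192

Derivation:
Propagating the distribution step by step (d_{t+1} = d_t * P):
d_0 = (0=1/3, 1=2/3)
  d_1[0] = 1/3*1/2 + 2/3*3/4 = 2/3
  d_1[1] = 1/3*1/2 + 2/3*1/4 = 1/3
d_1 = (0=2/3, 1=1/3)
  d_2[0] = 2/3*1/2 + 1/3*3/4 = 7/12
  d_2[1] = 2/3*1/2 + 1/3*1/4 = 5/12
d_2 = (0=7/12, 1=5/12)
  d_3[0] = 7/12*1/2 + 5/12*3/4 = 29/48
  d_3[1] = 7/12*1/2 + 5/12*1/4 = 19/48
d_3 = (0=29/48, 1=19/48)
  d_4[0] = 29/48*1/2 + 19/48*3/4 = 115/192
  d_4[1] = 29/48*1/2 + 19/48*1/4 = 77/192
d_4 = (0=115/192, 1=77/192)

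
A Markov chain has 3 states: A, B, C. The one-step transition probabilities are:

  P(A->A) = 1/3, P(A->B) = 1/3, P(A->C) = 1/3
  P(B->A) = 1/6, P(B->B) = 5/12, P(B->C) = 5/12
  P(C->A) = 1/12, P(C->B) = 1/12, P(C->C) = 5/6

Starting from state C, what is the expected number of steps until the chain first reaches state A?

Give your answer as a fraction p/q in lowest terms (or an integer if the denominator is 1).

Let h_i = expected steps to first reach A from state i.
Boundary: h_A = 0.
First-step equations for the other states:
  h_B = 1 + 1/6*h_A + 5/12*h_B + 5/12*h_C
  h_C = 1 + 1/12*h_A + 1/12*h_B + 5/6*h_C

Substituting h_A = 0 and rearranging gives the linear system (I - Q) h = 1:
  [7/12, -5/12] . (h_B, h_C) = 1
  [-1/12, 1/6] . (h_B, h_C) = 1

Solving yields:
  h_B = 28/3
  h_C = 32/3

Starting state is C, so the expected hitting time is h_C = 32/3.

Answer: 32/3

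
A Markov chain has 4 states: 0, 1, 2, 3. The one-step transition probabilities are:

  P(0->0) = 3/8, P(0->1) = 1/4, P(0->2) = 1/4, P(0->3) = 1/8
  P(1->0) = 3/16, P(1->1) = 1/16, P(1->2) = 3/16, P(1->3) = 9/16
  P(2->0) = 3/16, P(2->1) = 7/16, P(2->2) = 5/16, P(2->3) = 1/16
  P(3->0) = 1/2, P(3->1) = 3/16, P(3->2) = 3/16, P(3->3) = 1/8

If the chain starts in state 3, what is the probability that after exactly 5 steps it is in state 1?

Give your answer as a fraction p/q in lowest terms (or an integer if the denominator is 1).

Answer: 62027/262144

Derivation:
Computing P^5 by repeated multiplication:
P^1 =
  0: [3/8, 1/4, 1/4, 1/8]
  1: [3/16, 1/16, 3/16, 9/16]
  2: [3/16, 7/16, 5/16, 1/16]
  3: [1/2, 3/16, 3/16, 1/8]
P^2 =
  0: [19/64, 31/128, 31/128, 7/32]
  1: [51/128, 61/256, 57/256, 9/64]
  2: [31/128, 57/256, 61/256, 19/64]
  3: [41/128, 31/128, 31/128, 25/128]
P^3 =
  0: [319/1024, 121/512, 121/512, 221/1024]
  1: [627/2048, 61/256, 123/512, 441/2048]
  2: [667/2048, 15/64, 119/512, 425/2048]
  3: [79/256, 487/2048, 487/2048, 221/1024]
P^4 =
  0: [2567/8192, 3875/16384, 3875/16384, 875/4096]
  1: [5115/16384, 7763/32768, 7755/32768, 1755/8192]
  2: [5135/16384, 7755/32768, 7763/32768, 1745/8192]
  3: [5125/16384, 3875/16384, 3875/16384, 3509/16384]
P^5 =
  0: [41027/131072, 15509/65536, 15509/65536, 28009/131072]
  1: [82047/262144, 31007/131072, 31011/131072, 56061/262144]
  2: [82007/262144, 31029/131072, 31025/131072, 56029/262144]
  3: [10259/32768, 62027/262144, 62027/262144, 28009/131072]

(P^5)[3 -> 1] = 62027/262144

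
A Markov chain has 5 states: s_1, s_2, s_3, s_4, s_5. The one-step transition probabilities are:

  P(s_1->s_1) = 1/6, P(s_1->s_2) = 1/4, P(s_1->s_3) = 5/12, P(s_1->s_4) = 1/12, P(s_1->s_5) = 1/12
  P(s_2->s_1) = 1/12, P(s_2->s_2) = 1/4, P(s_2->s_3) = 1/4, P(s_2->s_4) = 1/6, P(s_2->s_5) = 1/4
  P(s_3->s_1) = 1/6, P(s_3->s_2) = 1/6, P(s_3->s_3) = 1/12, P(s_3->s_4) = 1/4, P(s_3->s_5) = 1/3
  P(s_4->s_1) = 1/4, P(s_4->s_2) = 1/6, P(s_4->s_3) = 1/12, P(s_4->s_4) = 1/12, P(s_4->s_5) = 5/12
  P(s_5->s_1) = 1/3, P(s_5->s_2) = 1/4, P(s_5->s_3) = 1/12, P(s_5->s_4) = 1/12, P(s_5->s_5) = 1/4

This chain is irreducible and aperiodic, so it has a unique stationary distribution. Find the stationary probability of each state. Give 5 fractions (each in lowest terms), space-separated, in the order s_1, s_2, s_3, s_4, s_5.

The stationary distribution satisfies pi = pi * P, i.e.:
  pi_s_1 = 1/6*pi_s_1 + 1/12*pi_s_2 + 1/6*pi_s_3 + 1/4*pi_s_4 + 1/3*pi_s_5
  pi_s_2 = 1/4*pi_s_1 + 1/4*pi_s_2 + 1/6*pi_s_3 + 1/6*pi_s_4 + 1/4*pi_s_5
  pi_s_3 = 5/12*pi_s_1 + 1/4*pi_s_2 + 1/12*pi_s_3 + 1/12*pi_s_4 + 1/12*pi_s_5
  pi_s_4 = 1/12*pi_s_1 + 1/6*pi_s_2 + 1/4*pi_s_3 + 1/12*pi_s_4 + 1/12*pi_s_5
  pi_s_5 = 1/12*pi_s_1 + 1/4*pi_s_2 + 1/3*pi_s_3 + 5/12*pi_s_4 + 1/4*pi_s_5
with normalization: pi_s_1 + pi_s_2 + pi_s_3 + pi_s_4 + pi_s_5 = 1.

Using the first 4 balance equations plus normalization, the linear system A*pi = b is:
  [-5/6, 1/12, 1/6, 1/4, 1/3] . pi = 0
  [1/4, -3/4, 1/6, 1/6, 1/4] . pi = 0
  [5/12, 1/4, -11/12, 1/12, 1/12] . pi = 0
  [1/12, 1/6, 1/4, -11/12, 1/12] . pi = 0
  [1, 1, 1, 1, 1] . pi = 1

Solving yields:
  pi_s_1 = 5207/25836
  pi_s_2 = 1442/6459
  pi_s_3 = 2425/12918
  pi_s_4 = 1721/12918
  pi_s_5 = 6569/25836

Verification (pi * P):
  5207/25836*1/6 + 1442/6459*1/12 + 2425/12918*1/6 + 1721/12918*1/4 + 6569/25836*1/3 = 5207/25836 = pi_s_1  (ok)
  5207/25836*1/4 + 1442/6459*1/4 + 2425/12918*1/6 + 1721/12918*1/6 + 6569/25836*1/4 = 1442/6459 = pi_s_2  (ok)
  5207/25836*5/12 + 1442/6459*1/4 + 2425/12918*1/12 + 1721/12918*1/12 + 6569/25836*1/12 = 2425/12918 = pi_s_3  (ok)
  5207/25836*1/12 + 1442/6459*1/6 + 2425/12918*1/4 + 1721/12918*1/12 + 6569/25836*1/12 = 1721/12918 = pi_s_4  (ok)
  5207/25836*1/12 + 1442/6459*1/4 + 2425/12918*1/3 + 1721/12918*5/12 + 6569/25836*1/4 = 6569/25836 = pi_s_5  (ok)

Answer: 5207/25836 1442/6459 2425/12918 1721/12918 6569/25836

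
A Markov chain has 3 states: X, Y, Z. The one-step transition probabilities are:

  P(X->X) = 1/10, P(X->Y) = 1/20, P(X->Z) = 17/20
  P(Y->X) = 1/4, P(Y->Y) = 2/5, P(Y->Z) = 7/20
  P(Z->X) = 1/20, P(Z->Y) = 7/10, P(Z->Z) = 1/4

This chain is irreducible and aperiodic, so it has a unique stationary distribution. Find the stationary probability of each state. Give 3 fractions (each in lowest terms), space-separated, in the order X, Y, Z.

The stationary distribution satisfies pi = pi * P, i.e.:
  pi_X = 1/10*pi_X + 1/4*pi_Y + 1/20*pi_Z
  pi_Y = 1/20*pi_X + 2/5*pi_Y + 7/10*pi_Z
  pi_Z = 17/20*pi_X + 7/20*pi_Y + 1/4*pi_Z
with normalization: pi_X + pi_Y + pi_Z = 1.

Using the first 2 balance equations plus normalization, the linear system A*pi = b is:
  [-9/10, 1/4, 1/20] . pi = 0
  [1/20, -3/5, 7/10] . pi = 0
  [1, 1, 1] . pi = 1

Solving yields:
  pi_X = 41/273
  pi_Y = 253/546
  pi_Z = 211/546

Verification (pi * P):
  41/273*1/10 + 253/546*1/4 + 211/546*1/20 = 41/273 = pi_X  (ok)
  41/273*1/20 + 253/546*2/5 + 211/546*7/10 = 253/546 = pi_Y  (ok)
  41/273*17/20 + 253/546*7/20 + 211/546*1/4 = 211/546 = pi_Z  (ok)

Answer: 41/273 253/546 211/546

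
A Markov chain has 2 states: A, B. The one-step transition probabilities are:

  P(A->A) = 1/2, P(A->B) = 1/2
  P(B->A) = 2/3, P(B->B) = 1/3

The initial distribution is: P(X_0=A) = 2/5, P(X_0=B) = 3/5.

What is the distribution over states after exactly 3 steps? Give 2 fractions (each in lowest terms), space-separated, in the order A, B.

Answer: 103/180 77/180

Derivation:
Propagating the distribution step by step (d_{t+1} = d_t * P):
d_0 = (A=2/5, B=3/5)
  d_1[A] = 2/5*1/2 + 3/5*2/3 = 3/5
  d_1[B] = 2/5*1/2 + 3/5*1/3 = 2/5
d_1 = (A=3/5, B=2/5)
  d_2[A] = 3/5*1/2 + 2/5*2/3 = 17/30
  d_2[B] = 3/5*1/2 + 2/5*1/3 = 13/30
d_2 = (A=17/30, B=13/30)
  d_3[A] = 17/30*1/2 + 13/30*2/3 = 103/180
  d_3[B] = 17/30*1/2 + 13/30*1/3 = 77/180
d_3 = (A=103/180, B=77/180)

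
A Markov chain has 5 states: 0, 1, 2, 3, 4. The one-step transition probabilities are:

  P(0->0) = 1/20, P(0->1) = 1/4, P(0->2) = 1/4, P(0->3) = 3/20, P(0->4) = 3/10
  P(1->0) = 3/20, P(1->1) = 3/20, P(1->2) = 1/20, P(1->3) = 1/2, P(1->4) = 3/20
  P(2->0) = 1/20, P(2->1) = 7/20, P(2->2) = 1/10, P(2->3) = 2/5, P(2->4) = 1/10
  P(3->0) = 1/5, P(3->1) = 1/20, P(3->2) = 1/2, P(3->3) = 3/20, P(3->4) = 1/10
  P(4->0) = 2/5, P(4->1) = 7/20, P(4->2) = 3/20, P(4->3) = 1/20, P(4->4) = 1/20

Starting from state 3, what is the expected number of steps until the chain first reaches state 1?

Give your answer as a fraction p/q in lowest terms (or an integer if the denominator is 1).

Let h_i = expected steps to first reach 1 from state i.
Boundary: h_1 = 0.
First-step equations for the other states:
  h_0 = 1 + 1/20*h_0 + 1/4*h_1 + 1/4*h_2 + 3/20*h_3 + 3/10*h_4
  h_2 = 1 + 1/20*h_0 + 7/20*h_1 + 1/10*h_2 + 2/5*h_3 + 1/10*h_4
  h_3 = 1 + 1/5*h_0 + 1/20*h_1 + 1/2*h_2 + 3/20*h_3 + 1/10*h_4
  h_4 = 1 + 2/5*h_0 + 7/20*h_1 + 3/20*h_2 + 1/20*h_3 + 1/20*h_4

Substituting h_1 = 0 and rearranging gives the linear system (I - Q) h = 1:
  [19/20, -1/4, -3/20, -3/10] . (h_0, h_2, h_3, h_4) = 1
  [-1/20, 9/10, -2/5, -1/10] . (h_0, h_2, h_3, h_4) = 1
  [-1/5, -1/2, 17/20, -1/10] . (h_0, h_2, h_3, h_4) = 1
  [-2/5, -3/20, -1/20, 19/20] . (h_0, h_2, h_3, h_4) = 1

Solving yields:
  h_0 = 29860/7543
  h_2 = 29140/7543
  h_3 = 36220/7543
  h_4 = 27020/7543

Starting state is 3, so the expected hitting time is h_3 = 36220/7543.

Answer: 36220/7543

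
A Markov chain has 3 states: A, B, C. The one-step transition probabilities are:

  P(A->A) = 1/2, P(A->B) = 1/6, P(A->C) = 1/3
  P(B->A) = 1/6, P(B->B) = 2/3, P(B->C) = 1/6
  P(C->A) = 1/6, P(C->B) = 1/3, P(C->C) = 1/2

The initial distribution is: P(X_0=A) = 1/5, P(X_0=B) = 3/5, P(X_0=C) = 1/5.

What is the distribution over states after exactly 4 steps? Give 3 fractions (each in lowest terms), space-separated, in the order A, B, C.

Propagating the distribution step by step (d_{t+1} = d_t * P):
d_0 = (A=1/5, B=3/5, C=1/5)
  d_1[A] = 1/5*1/2 + 3/5*1/6 + 1/5*1/6 = 7/30
  d_1[B] = 1/5*1/6 + 3/5*2/3 + 1/5*1/3 = 1/2
  d_1[C] = 1/5*1/3 + 3/5*1/6 + 1/5*1/2 = 4/15
d_1 = (A=7/30, B=1/2, C=4/15)
  d_2[A] = 7/30*1/2 + 1/2*1/6 + 4/15*1/6 = 11/45
  d_2[B] = 7/30*1/6 + 1/2*2/3 + 4/15*1/3 = 83/180
  d_2[C] = 7/30*1/3 + 1/2*1/6 + 4/15*1/2 = 53/180
d_2 = (A=11/45, B=83/180, C=53/180)
  d_3[A] = 11/45*1/2 + 83/180*1/6 + 53/180*1/6 = 67/270
  d_3[B] = 11/45*1/6 + 83/180*2/3 + 53/180*1/3 = 241/540
  d_3[C] = 11/45*1/3 + 83/180*1/6 + 53/180*1/2 = 11/36
d_3 = (A=67/270, B=241/540, C=11/36)
  d_4[A] = 67/270*1/2 + 241/540*1/6 + 11/36*1/6 = 101/405
  d_4[B] = 67/270*1/6 + 241/540*2/3 + 11/36*1/3 = 119/270
  d_4[C] = 67/270*1/3 + 241/540*1/6 + 11/36*1/2 = 251/810
d_4 = (A=101/405, B=119/270, C=251/810)

Answer: 101/405 119/270 251/810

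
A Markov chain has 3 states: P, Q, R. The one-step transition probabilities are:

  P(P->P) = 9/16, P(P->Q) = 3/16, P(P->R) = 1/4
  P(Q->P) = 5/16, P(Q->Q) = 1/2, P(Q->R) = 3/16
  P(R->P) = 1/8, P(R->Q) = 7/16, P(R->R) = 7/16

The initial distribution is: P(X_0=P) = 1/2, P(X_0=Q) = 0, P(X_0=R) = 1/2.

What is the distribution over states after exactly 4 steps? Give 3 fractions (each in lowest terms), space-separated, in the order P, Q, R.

Answer: 45191/131072 24635/65536 36611/131072

Derivation:
Propagating the distribution step by step (d_{t+1} = d_t * P):
d_0 = (P=1/2, Q=0, R=1/2)
  d_1[P] = 1/2*9/16 + 0*5/16 + 1/2*1/8 = 11/32
  d_1[Q] = 1/2*3/16 + 0*1/2 + 1/2*7/16 = 5/16
  d_1[R] = 1/2*1/4 + 0*3/16 + 1/2*7/16 = 11/32
d_1 = (P=11/32, Q=5/16, R=11/32)
  d_2[P] = 11/32*9/16 + 5/16*5/16 + 11/32*1/8 = 171/512
  d_2[Q] = 11/32*3/16 + 5/16*1/2 + 11/32*7/16 = 95/256
  d_2[R] = 11/32*1/4 + 5/16*3/16 + 11/32*7/16 = 151/512
d_2 = (P=171/512, Q=95/256, R=151/512)
  d_3[P] = 171/512*9/16 + 95/256*5/16 + 151/512*1/8 = 2791/8192
  d_3[Q] = 171/512*3/16 + 95/256*1/2 + 151/512*7/16 = 1545/4096
  d_3[R] = 171/512*1/4 + 95/256*3/16 + 151/512*7/16 = 2311/8192
d_3 = (P=2791/8192, Q=1545/4096, R=2311/8192)
  d_4[P] = 2791/8192*9/16 + 1545/4096*5/16 + 2311/8192*1/8 = 45191/131072
  d_4[Q] = 2791/8192*3/16 + 1545/4096*1/2 + 2311/8192*7/16 = 24635/65536
  d_4[R] = 2791/8192*1/4 + 1545/4096*3/16 + 2311/8192*7/16 = 36611/131072
d_4 = (P=45191/131072, Q=24635/65536, R=36611/131072)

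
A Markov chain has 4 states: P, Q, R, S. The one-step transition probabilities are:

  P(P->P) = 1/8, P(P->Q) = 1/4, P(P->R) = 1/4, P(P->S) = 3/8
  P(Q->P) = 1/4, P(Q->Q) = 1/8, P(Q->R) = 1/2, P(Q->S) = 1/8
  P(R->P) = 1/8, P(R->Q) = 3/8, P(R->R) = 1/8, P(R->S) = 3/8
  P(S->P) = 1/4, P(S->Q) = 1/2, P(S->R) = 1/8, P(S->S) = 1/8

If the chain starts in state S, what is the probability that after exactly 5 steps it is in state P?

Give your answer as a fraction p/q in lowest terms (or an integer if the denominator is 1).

Computing P^5 by repeated multiplication:
P^1 =
  P: [1/8, 1/4, 1/4, 3/8]
  Q: [1/4, 1/8, 1/2, 1/8]
  R: [1/8, 3/8, 1/8, 3/8]
  S: [1/4, 1/2, 1/8, 1/8]
P^2 =
  P: [13/64, 11/32, 15/64, 7/32]
  Q: [5/32, 21/64, 13/64, 5/16]
  R: [7/32, 5/16, 9/32, 3/16]
  S: [13/64, 15/64, 11/32, 7/32]
P^3 =
  P: [25/128, 149/512, 143/512, 15/64]
  Q: [105/512, 5/16, 137/512, 55/256]
  R: [3/16, 75/256, 69/256, 1/4]
  S: [93/512, 163/512, 61/256, 67/256]
P^4 =
  P: [781/4096, 629/2048, 1059/4096, 499/2048]
  Q: [391/2048, 1221/4096, 1097/4096, 249/1024]
  R: [395/2048, 317/1024, 529/2048, 245/1024]
  S: [809/4096, 1251/4096, 547/2048, 471/2048]
P^5 =
  P: [397/2048, 9989/32768, 8651/32768, 243/1024]
  Q: [6313/32768, 2515/8192, 8541/32768, 3927/16384]
  R: [793/4096, 4971/16384, 4345/16384, 487/2048]
  S: [6289/32768, 9919/32768, 4329/16384, 3951/16384]

(P^5)[S -> P] = 6289/32768

Answer: 6289/32768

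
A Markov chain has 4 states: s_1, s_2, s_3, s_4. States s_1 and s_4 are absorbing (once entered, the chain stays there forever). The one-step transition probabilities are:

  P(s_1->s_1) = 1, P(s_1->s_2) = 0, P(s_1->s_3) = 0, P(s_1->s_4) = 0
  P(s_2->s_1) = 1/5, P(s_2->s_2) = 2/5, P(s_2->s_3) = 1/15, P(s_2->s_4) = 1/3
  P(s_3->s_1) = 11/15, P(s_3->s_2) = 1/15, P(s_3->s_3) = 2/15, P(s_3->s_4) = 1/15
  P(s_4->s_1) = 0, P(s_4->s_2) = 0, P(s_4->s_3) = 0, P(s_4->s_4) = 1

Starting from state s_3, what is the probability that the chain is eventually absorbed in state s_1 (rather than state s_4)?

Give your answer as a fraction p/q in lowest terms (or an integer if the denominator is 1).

Let a_i = P(absorbed in s_1 | start in state i).
Boundary conditions: a_s_1 = 1, a_s_4 = 0.
For each transient state i, a_i = sum_j P(i->j) * a_j:
  a_s_2 = 1/5*a_s_1 + 2/5*a_s_2 + 1/15*a_s_3 + 1/3*a_s_4
  a_s_3 = 11/15*a_s_1 + 1/15*a_s_2 + 2/15*a_s_3 + 1/15*a_s_4

Substituting a_s_1 = 1 and a_s_4 = 0, rearrange to (I - Q) a = r where r[i] = P(i -> s_1):
  [3/5, -1/15] . (a_s_2, a_s_3) = 1/5
  [-1/15, 13/15] . (a_s_2, a_s_3) = 11/15

Solving yields:
  a_s_2 = 25/58
  a_s_3 = 51/58

Starting state is s_3, so the absorption probability is a_s_3 = 51/58.

Answer: 51/58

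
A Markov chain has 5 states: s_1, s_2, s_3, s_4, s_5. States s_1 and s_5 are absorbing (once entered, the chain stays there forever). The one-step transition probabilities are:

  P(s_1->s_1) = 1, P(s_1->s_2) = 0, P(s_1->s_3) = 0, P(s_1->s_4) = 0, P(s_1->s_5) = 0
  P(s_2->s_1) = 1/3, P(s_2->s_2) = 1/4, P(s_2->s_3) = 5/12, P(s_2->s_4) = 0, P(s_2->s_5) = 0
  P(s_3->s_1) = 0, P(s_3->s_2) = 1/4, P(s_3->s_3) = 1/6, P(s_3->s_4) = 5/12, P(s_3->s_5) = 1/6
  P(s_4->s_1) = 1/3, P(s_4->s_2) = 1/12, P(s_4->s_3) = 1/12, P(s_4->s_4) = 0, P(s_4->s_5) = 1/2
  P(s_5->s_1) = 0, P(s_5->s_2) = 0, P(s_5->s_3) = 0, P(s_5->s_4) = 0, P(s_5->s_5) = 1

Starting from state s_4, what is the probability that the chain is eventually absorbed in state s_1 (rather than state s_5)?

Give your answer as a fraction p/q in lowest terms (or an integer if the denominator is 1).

Let a_i = P(absorbed in s_1 | start in state i).
Boundary conditions: a_s_1 = 1, a_s_5 = 0.
For each transient state i, a_i = sum_j P(i->j) * a_j:
  a_s_2 = 1/3*a_s_1 + 1/4*a_s_2 + 5/12*a_s_3 + 0*a_s_4 + 0*a_s_5
  a_s_3 = 0*a_s_1 + 1/4*a_s_2 + 1/6*a_s_3 + 5/12*a_s_4 + 1/6*a_s_5
  a_s_4 = 1/3*a_s_1 + 1/12*a_s_2 + 1/12*a_s_3 + 0*a_s_4 + 1/2*a_s_5

Substituting a_s_1 = 1 and a_s_5 = 0, rearrange to (I - Q) a = r where r[i] = P(i -> s_1):
  [3/4, -5/12, 0] . (a_s_2, a_s_3, a_s_4) = 1/3
  [-1/4, 5/6, -5/12] . (a_s_2, a_s_3, a_s_4) = 0
  [-1/12, -1/12, 1] . (a_s_2, a_s_3, a_s_4) = 1/3

Solving yields:
  a_s_2 = 56/83
  a_s_3 = 172/415
  a_s_4 = 176/415

Starting state is s_4, so the absorption probability is a_s_4 = 176/415.

Answer: 176/415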